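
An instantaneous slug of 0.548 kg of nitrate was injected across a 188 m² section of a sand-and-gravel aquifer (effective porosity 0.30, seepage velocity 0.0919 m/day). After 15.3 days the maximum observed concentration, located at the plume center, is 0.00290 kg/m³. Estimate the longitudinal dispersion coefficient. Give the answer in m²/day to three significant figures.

0.0584 m²/day

At the plume center C_max = M/(n_e·A·√(4πDt)), so D = M²/(4πt·(n_e·A·C_max)²).
n_e·A·C_max = 0.30 × 188 × 0.00290 = 0.1636 kg/m.
D = 0.548²/(4π × 15.3 × 0.1636²) = 0.0584 m²/day.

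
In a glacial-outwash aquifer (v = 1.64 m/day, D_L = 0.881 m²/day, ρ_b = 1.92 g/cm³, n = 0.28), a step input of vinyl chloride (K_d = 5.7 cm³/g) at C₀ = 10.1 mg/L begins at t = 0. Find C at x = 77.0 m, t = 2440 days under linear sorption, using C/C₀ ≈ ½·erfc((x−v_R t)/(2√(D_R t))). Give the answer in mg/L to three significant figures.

Retardation factor R = 1 + ρ_b·K_d/n = 1 + 1.92 × 5.7/0.28 = 40.09.
Sorption retards both mechanisms: v_R = v/R = 0.04091 m/day, D_R = D/R = 0.02198 m²/day.
v_R·t = 0.04091 × 2440 = 99.8204 m; 2√(D_R t) = 14.65 m; argument = (77.0 − 99.8204)/14.65 = -1.558.
C = C₀ × ½·erfc(-1.558) = 10.1 × 0.9862 = 9.96 mg/L.

9.96 mg/L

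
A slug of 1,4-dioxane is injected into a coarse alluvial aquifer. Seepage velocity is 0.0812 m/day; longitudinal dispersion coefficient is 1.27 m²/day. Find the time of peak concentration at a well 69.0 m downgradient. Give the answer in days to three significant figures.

For the 1D instantaneous-source solution, setting ∂C/∂t = 0 at fixed x gives v²t² + 2Dt − x² = 0, so t = (√(D² + v²x²) − D)/v².
√(D² + v²x²) = √(1.27² + 0.0812² × 69.0²) = 5.745; v² = 0.00659344.
t = (5.745 − 1.27)/0.00659344 = 679 days (vs. the pure-advection estimate x/v = 850 d).

679 days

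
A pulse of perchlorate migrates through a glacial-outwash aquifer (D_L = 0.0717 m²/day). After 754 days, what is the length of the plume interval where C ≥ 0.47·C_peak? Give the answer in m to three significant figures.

25.6 m

The plume is Gaussian with σ = √(2Dt) = √(2 × 0.0717 × 754) = 10.40 m.
C/C_peak = exp(−Δx²/(2σ²)) = 0.47 ⇒ Δx = σ·√(−2 ln 0.47) = 10.40 × 1.229 = 12.78 m.
Width = 2Δx = 25.6 m.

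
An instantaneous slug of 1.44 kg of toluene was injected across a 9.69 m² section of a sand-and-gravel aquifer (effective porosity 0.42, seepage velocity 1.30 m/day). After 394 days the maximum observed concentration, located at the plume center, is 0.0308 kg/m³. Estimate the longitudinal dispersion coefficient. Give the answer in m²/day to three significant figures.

0.0267 m²/day

At the plume center C_max = M/(n_e·A·√(4πDt)), so D = M²/(4πt·(n_e·A·C_max)²).
n_e·A·C_max = 0.42 × 9.69 × 0.0308 = 0.1253 kg/m.
D = 1.44²/(4π × 394 × 0.1253²) = 0.0267 m²/day.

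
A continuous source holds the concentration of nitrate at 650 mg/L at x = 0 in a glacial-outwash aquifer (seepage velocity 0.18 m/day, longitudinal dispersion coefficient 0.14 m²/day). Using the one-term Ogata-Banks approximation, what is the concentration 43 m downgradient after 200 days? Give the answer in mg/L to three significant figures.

For a continuous step input, C/C₀ ≈ ½·erfc((x−vt)/(2√(Dt))).
vt = 0.18 × 200 = 36 m and 2√(Dt) = 2√(0.14 × 200) = 10.58 m.
Argument (x−vt)/(2√(Dt)) = (43 − 36)/10.58 = 0.6616; ½·erfc(0.6616) = 0.1747.
C = 650 × 0.1747 = 114 mg/L.

114 mg/L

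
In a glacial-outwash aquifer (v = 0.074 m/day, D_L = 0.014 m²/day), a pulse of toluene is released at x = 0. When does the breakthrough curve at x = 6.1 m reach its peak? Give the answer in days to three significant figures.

For the 1D instantaneous-source solution, setting ∂C/∂t = 0 at fixed x gives v²t² + 2Dt − x² = 0, so t = (√(D² + v²x²) − D)/v².
√(D² + v²x²) = √(0.014² + 0.074² × 6.1²) = 0.4516; v² = 0.005476.
t = (0.4516 − 0.014)/0.005476 = 79.9 days (vs. the pure-advection estimate x/v = 82.4 d).

79.9 days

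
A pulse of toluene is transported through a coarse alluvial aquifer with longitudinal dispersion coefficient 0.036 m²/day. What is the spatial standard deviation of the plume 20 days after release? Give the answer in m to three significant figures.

1.20 m

Dispersive spreading gives a Gaussian with σ² = 2Dt; advection only shifts the center.
σ = √(2 × 0.036 × 20) = 1.20 m.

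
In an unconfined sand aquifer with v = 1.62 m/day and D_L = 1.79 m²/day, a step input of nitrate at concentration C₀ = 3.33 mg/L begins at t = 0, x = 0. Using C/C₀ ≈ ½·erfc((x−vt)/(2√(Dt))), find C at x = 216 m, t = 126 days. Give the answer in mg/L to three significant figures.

0.959 mg/L

For a continuous step input, C/C₀ ≈ ½·erfc((x−vt)/(2√(Dt))).
vt = 1.62 × 126 = 204.12 m and 2√(Dt) = 2√(1.79 × 126) = 30.04 m.
Argument (x−vt)/(2√(Dt)) = (216 − 204.12)/30.04 = 0.3955; ½·erfc(0.3955) = 0.2880.
C = 3.33 × 0.2880 = 0.959 mg/L.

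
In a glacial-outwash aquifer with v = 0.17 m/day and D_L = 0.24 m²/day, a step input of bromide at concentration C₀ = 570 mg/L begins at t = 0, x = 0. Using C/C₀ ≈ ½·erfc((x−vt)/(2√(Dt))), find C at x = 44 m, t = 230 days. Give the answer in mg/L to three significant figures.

183 mg/L

For a continuous step input, C/C₀ ≈ ½·erfc((x−vt)/(2√(Dt))).
vt = 0.17 × 230 = 39.1 m and 2√(Dt) = 2√(0.24 × 230) = 14.86 m.
Argument (x−vt)/(2√(Dt)) = (44 − 39.1)/14.86 = 0.3297; ½·erfc(0.3297) = 0.3205.
C = 570 × 0.3205 = 183 mg/L.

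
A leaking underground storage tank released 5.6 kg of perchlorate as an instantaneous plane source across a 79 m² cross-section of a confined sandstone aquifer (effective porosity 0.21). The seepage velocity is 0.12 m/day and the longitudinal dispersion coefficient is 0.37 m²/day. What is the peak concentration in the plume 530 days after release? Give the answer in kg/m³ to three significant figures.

0.00680 kg/m³

The peak of an instantaneous 1D plume sits at x = vt; there the Gaussian factor is 1 and C_max = M/(n_e·A·√(4πDt)), where n_e·A is the pore area the mass is dissolved in.
√(4πDt) = √(4π × 0.37 × 530) = 49.64 m, so C_max = 5.6/(0.21 × 79 × 49.64) = 0.00680 kg/m³.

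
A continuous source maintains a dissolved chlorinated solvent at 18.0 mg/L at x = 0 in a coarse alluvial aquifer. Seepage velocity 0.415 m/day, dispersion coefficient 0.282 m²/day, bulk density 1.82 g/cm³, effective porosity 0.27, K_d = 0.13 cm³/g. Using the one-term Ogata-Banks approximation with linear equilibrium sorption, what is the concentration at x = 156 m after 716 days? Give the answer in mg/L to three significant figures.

Retardation factor R = 1 + ρ_b·K_d/n = 1 + 1.82 × 0.13/0.27 = 1.876.
Sorption retards both mechanisms: v_R = v/R = 0.2212 m/day, D_R = D/R = 0.1503 m²/day.
v_R·t = 0.2212 × 716 = 158.3792 m; 2√(D_R t) = 20.75 m; argument = (156 − 158.3792)/20.75 = -0.1147.
C = C₀ × ½·erfc(-0.1147) = 18.0 × 0.5644 = 10.2 mg/L.

10.2 mg/L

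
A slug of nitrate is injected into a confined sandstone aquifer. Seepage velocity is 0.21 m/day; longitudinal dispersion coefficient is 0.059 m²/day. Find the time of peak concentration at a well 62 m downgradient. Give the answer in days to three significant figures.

294 days

For the 1D instantaneous-source solution, setting ∂C/∂t = 0 at fixed x gives v²t² + 2Dt − x² = 0, so t = (√(D² + v²x²) − D)/v².
√(D² + v²x²) = √(0.059² + 0.21² × 62²) = 13.02; v² = 0.0441.
t = (13.02 − 0.059)/0.0441 = 294 days (vs. the pure-advection estimate x/v = 295 d).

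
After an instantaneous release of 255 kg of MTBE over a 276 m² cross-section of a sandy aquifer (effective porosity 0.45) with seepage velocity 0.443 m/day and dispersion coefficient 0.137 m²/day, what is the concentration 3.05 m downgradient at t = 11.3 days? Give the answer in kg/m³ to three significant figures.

0.251 kg/m³

For an instantaneous plane source, C(x,t) = M/(n_e·A·√(4πDt)) · exp(−(x−vt)²/(4Dt)), with n_e·A the pore (flow) area.
Plume center vt = 0.443 × 11.3 = 5.0059 m, so the well at 3.05 m is 1.9559 m upgradient of the peak.
√(4πDt) = 4.411 m, giving peak height M/(n_e·A·√(4πDt)) = 255/(0.45 × 276 × 4.411) = 0.4655 kg/m³.
(x−vt)²/(4Dt) = (-1.9559)²/(4 × 0.137 × 11.3) = 0.6178; exp(−0.6178) = 0.5391.
C = 0.4655 × 0.5391 = 0.251 kg/m³.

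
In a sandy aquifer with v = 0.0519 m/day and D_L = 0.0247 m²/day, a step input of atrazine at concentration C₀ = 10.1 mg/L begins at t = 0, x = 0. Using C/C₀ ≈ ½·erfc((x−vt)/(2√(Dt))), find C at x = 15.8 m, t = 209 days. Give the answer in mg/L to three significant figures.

0.622 mg/L

For a continuous step input, C/C₀ ≈ ½·erfc((x−vt)/(2√(Dt))).
vt = 0.0519 × 209 = 10.8471 m and 2√(Dt) = 2√(0.0247 × 209) = 4.544 m.
Argument (x−vt)/(2√(Dt)) = (15.8 − 10.8471)/4.544 = 1.090; ½·erfc(1.090) = 0.06160.
C = 10.1 × 0.06160 = 0.622 mg/L.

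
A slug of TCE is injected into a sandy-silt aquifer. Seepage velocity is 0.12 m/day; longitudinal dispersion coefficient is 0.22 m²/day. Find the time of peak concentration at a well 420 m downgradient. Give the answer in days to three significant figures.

3480 days

For the 1D instantaneous-source solution, setting ∂C/∂t = 0 at fixed x gives v²t² + 2Dt − x² = 0, so t = (√(D² + v²x²) − D)/v².
√(D² + v²x²) = √(0.22² + 0.12² × 420²) = 50.40; v² = 0.0144.
t = (50.40 − 0.22)/0.0144 = 3480 days (vs. the pure-advection estimate x/v = 3500 d).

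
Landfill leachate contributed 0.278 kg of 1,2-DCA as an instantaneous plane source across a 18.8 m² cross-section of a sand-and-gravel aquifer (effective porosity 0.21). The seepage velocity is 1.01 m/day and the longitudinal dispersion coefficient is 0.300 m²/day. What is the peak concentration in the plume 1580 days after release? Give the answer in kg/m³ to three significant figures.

0.000912 kg/m³

The peak of an instantaneous 1D plume sits at x = vt; there the Gaussian factor is 1 and C_max = M/(n_e·A·√(4πDt)), where n_e·A is the pore area the mass is dissolved in.
√(4πDt) = √(4π × 0.300 × 1580) = 77.18 m, so C_max = 0.278/(0.21 × 18.8 × 77.18) = 0.000912 kg/m³.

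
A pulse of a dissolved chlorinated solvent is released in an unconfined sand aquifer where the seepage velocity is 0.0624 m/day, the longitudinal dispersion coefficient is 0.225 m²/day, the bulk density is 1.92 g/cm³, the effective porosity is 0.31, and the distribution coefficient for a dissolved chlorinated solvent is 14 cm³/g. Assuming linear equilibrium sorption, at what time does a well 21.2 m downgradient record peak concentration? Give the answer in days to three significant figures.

25200 days

Retardation factor R = 1 + ρ_b·K_d/n = 1 + 1.92 × 14/0.31 = 87.71.
Sorption retards both mechanisms: v_R = v/R = 0.0007114 m/day, D_R = D/R = 0.002565 m²/day.
Peak time from v_R²t² + 2D_R t − x² = 0: t = (√(D_R² + v_R²x²) − D_R)/v_R².
√(D_R² + v_R²x²) = √(0.002565² + 0.0007114² × 21.2²) = 0.01530; v_R² = 5.061e-07.
t = (0.01530 − 0.002565)/5.061e-07 = 25200 days.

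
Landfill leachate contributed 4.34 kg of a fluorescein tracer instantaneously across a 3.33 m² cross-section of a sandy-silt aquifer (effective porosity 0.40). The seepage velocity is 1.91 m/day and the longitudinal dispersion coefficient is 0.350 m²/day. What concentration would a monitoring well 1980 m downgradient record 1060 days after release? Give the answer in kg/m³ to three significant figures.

0.0125 kg/m³

For an instantaneous plane source, C(x,t) = M/(n_e·A·√(4πDt)) · exp(−(x−vt)²/(4Dt)), with n_e·A the pore (flow) area.
Plume center vt = 1.91 × 1060 = 2024.6 m, so the well at 1980 m is 44.6 m upgradient of the peak.
√(4πDt) = 68.28 m, giving peak height M/(n_e·A·√(4πDt)) = 4.34/(0.40 × 3.33 × 68.28) = 0.04772 kg/m³.
(x−vt)²/(4Dt) = (-44.6)²/(4 × 0.350 × 1060) = 1.340; exp(−1.340) = 0.2618.
C = 0.04772 × 0.2618 = 0.0125 kg/m³.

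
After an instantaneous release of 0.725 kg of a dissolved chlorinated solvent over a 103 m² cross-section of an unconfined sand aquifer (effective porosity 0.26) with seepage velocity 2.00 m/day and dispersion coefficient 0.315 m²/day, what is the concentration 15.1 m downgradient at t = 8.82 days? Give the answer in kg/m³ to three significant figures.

For an instantaneous plane source, C(x,t) = M/(n_e·A·√(4πDt)) · exp(−(x−vt)²/(4Dt)), with n_e·A the pore (flow) area.
Plume center vt = 2.00 × 8.82 = 17.64 m, so the well at 15.1 m is 2.54 m upgradient of the peak.
√(4πDt) = 5.909 m, giving peak height M/(n_e·A·√(4πDt)) = 0.725/(0.26 × 103 × 5.909) = 0.004582 kg/m³.
(x−vt)²/(4Dt) = (-2.54)²/(4 × 0.315 × 8.82) = 0.5805; exp(−0.5805) = 0.5596.
C = 0.004582 × 0.5596 = 0.00256 kg/m³.

0.00256 kg/m³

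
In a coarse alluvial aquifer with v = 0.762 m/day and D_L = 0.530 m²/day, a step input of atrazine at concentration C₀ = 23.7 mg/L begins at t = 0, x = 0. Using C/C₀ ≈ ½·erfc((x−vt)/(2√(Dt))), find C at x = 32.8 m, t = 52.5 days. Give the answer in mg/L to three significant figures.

For a continuous step input, C/C₀ ≈ ½·erfc((x−vt)/(2√(Dt))).
vt = 0.762 × 52.5 = 40.005 m and 2√(Dt) = 2√(0.530 × 52.5) = 10.55 m.
Argument (x−vt)/(2√(Dt)) = (32.8 − 40.005)/10.55 = -0.6829; ½·erfc(-0.6829) = 0.8329.
C = 23.7 × 0.8329 = 19.7 mg/L.

19.7 mg/L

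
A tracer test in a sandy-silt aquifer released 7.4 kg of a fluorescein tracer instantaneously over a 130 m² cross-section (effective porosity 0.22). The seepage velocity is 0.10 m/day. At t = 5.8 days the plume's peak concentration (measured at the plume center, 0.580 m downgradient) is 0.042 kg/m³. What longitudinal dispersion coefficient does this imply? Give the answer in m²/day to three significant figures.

0.521 m²/day

At the plume center C_max = M/(n_e·A·√(4πDt)), so D = M²/(4πt·(n_e·A·C_max)²).
n_e·A·C_max = 0.22 × 130 × 0.042 = 1.201 kg/m.
D = 7.4²/(4π × 5.8 × 1.201²) = 0.521 m²/day.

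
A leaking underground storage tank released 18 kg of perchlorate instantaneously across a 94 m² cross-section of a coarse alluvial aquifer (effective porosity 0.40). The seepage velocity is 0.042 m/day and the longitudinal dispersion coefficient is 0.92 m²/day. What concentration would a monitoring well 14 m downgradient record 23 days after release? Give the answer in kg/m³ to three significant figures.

For an instantaneous plane source, C(x,t) = M/(n_e·A·√(4πDt)) · exp(−(x−vt)²/(4Dt)), with n_e·A the pore (flow) area.
Plume center vt = 0.042 × 23 = 0.966 m, so the well at 14 m is 13.034 m downgradient of the peak.
√(4πDt) = 16.31 m, giving peak height M/(n_e·A·√(4πDt)) = 18/(0.40 × 94 × 16.31) = 0.02935 kg/m³.
(x−vt)²/(4Dt) = (13.034)²/(4 × 0.92 × 23) = 2.007; exp(−2.007) = 0.1344.
C = 0.02935 × 0.1344 = 0.00394 kg/m³.

0.00394 kg/m³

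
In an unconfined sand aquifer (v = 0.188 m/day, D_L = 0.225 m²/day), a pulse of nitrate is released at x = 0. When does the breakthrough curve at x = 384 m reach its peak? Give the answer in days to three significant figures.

For the 1D instantaneous-source solution, setting ∂C/∂t = 0 at fixed x gives v²t² + 2Dt − x² = 0, so t = (√(D² + v²x²) − D)/v².
√(D² + v²x²) = √(0.225² + 0.188² × 384²) = 72.19; v² = 0.035344.
t = (72.19 − 0.225)/0.035344 = 2040 days (vs. the pure-advection estimate x/v = 2040 d).

2040 days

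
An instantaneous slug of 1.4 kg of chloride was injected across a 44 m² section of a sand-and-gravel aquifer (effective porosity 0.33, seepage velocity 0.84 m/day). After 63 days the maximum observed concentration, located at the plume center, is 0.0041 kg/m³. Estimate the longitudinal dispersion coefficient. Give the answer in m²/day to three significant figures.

0.699 m²/day

At the plume center C_max = M/(n_e·A·√(4πDt)), so D = M²/(4πt·(n_e·A·C_max)²).
n_e·A·C_max = 0.33 × 44 × 0.0041 = 0.05953 kg/m.
D = 1.4²/(4π × 63 × 0.05953²) = 0.699 m²/day.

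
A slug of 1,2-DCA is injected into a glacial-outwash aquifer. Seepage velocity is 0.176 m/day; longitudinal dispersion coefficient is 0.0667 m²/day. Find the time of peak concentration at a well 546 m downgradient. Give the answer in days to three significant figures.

For the 1D instantaneous-source solution, setting ∂C/∂t = 0 at fixed x gives v²t² + 2Dt − x² = 0, so t = (√(D² + v²x²) − D)/v².
√(D² + v²x²) = √(0.0667² + 0.176² × 546²) = 96.10; v² = 0.030976.
t = (96.10 − 0.0667)/0.030976 = 3100 days (vs. the pure-advection estimate x/v = 3100 d).

3100 days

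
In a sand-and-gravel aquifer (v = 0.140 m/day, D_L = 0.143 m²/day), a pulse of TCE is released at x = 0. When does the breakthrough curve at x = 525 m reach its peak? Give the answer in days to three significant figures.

3740 days

For the 1D instantaneous-source solution, setting ∂C/∂t = 0 at fixed x gives v²t² + 2Dt − x² = 0, so t = (√(D² + v²x²) − D)/v².
√(D² + v²x²) = √(0.143² + 0.140² × 525²) = 73.50; v² = 0.0196.
t = (73.50 − 0.143)/0.0196 = 3740 days (vs. the pure-advection estimate x/v = 3750 d).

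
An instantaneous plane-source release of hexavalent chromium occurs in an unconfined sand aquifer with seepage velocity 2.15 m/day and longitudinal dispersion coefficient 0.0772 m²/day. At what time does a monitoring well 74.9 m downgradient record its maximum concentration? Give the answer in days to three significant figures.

For the 1D instantaneous-source solution, setting ∂C/∂t = 0 at fixed x gives v²t² + 2Dt − x² = 0, so t = (√(D² + v²x²) − D)/v².
√(D² + v²x²) = √(0.0772² + 2.15² × 74.9²) = 161.0; v² = 4.6225.
t = (161.0 − 0.0772)/4.6225 = 34.8 days (vs. the pure-advection estimate x/v = 34.8 d).

34.8 days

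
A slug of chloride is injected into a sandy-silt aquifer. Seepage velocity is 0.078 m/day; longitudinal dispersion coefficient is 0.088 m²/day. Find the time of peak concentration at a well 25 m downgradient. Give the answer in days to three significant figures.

For the 1D instantaneous-source solution, setting ∂C/∂t = 0 at fixed x gives v²t² + 2Dt − x² = 0, so t = (√(D² + v²x²) − D)/v².
√(D² + v²x²) = √(0.088² + 0.078² × 25²) = 1.952; v² = 0.006084.
t = (1.952 − 0.088)/0.006084 = 306 days (vs. the pure-advection estimate x/v = 321 d).

306 days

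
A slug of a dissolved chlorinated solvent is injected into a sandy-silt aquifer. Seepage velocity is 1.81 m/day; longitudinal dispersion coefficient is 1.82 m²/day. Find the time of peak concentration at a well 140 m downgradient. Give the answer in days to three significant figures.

For the 1D instantaneous-source solution, setting ∂C/∂t = 0 at fixed x gives v²t² + 2Dt − x² = 0, so t = (√(D² + v²x²) − D)/v².
√(D² + v²x²) = √(1.82² + 1.81² × 140²) = 253.4; v² = 3.2761.
t = (253.4 − 1.82)/3.2761 = 76.8 days (vs. the pure-advection estimate x/v = 77.3 d).

76.8 days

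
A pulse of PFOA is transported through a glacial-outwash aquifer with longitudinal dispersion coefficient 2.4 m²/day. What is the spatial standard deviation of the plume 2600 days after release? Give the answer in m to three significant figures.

112 m

Dispersive spreading gives a Gaussian with σ² = 2Dt; advection only shifts the center.
σ = √(2 × 2.4 × 2600) = 112 m.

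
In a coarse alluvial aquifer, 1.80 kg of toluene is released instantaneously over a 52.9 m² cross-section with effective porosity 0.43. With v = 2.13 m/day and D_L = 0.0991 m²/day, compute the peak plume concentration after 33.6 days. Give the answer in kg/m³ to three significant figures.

0.0122 kg/m³

The peak of an instantaneous 1D plume sits at x = vt; there the Gaussian factor is 1 and C_max = M/(n_e·A·√(4πDt)), where n_e·A is the pore area the mass is dissolved in.
√(4πDt) = √(4π × 0.0991 × 33.6) = 6.469 m, so C_max = 1.80/(0.43 × 52.9 × 6.469) = 0.0122 kg/m³.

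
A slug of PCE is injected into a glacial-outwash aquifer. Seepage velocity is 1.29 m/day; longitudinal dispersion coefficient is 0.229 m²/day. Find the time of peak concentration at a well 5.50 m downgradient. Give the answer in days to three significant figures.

For the 1D instantaneous-source solution, setting ∂C/∂t = 0 at fixed x gives v²t² + 2Dt − x² = 0, so t = (√(D² + v²x²) − D)/v².
√(D² + v²x²) = √(0.229² + 1.29² × 5.50²) = 7.099; v² = 1.6641.
t = (7.099 − 0.229)/1.6641 = 4.13 days (vs. the pure-advection estimate x/v = 4.26 d).

4.13 days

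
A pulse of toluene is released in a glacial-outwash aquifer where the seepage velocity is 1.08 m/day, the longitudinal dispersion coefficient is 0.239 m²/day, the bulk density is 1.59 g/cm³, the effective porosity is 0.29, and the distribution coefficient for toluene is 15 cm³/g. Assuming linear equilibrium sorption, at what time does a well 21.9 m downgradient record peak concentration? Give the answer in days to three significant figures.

Retardation factor R = 1 + ρ_b·K_d/n = 1 + 1.59 × 15/0.29 = 83.24.
Sorption retards both mechanisms: v_R = v/R = 0.01297 m/day, D_R = D/R = 0.002871 m²/day.
Peak time from v_R²t² + 2D_R t − x² = 0: t = (√(D_R² + v_R²x²) − D_R)/v_R².
√(D_R² + v_R²x²) = √(0.002871² + 0.01297² × 21.9²) = 0.2841; v_R² = 0.0001682.
t = (0.2841 − 0.002871)/0.0001682 = 1670 days.

1670 days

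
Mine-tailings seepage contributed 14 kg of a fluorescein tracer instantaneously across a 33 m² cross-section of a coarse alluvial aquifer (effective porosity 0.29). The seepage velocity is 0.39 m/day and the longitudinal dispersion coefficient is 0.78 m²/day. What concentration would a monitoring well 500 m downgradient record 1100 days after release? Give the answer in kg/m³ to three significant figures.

For an instantaneous plane source, C(x,t) = M/(n_e·A·√(4πDt)) · exp(−(x−vt)²/(4Dt)), with n_e·A the pore (flow) area.
Plume center vt = 0.39 × 1100 = 429 m, so the well at 500 m is 71 m downgradient of the peak.
√(4πDt) = 103.8 m, giving peak height M/(n_e·A·√(4πDt)) = 14/(0.29 × 33 × 103.8) = 0.01409 kg/m³.
(x−vt)²/(4Dt) = (71)²/(4 × 0.78 × 1100) = 1.469; exp(−1.469) = 0.2302.
C = 0.01409 × 0.2302 = 0.00324 kg/m³.

0.00324 kg/m³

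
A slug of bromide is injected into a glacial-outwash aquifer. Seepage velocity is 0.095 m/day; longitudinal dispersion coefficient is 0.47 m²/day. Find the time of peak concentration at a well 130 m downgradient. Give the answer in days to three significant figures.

For the 1D instantaneous-source solution, setting ∂C/∂t = 0 at fixed x gives v²t² + 2Dt − x² = 0, so t = (√(D² + v²x²) − D)/v².
√(D² + v²x²) = √(0.47² + 0.095² × 130²) = 12.36; v² = 0.009025.
t = (12.36 − 0.47)/0.009025 = 1320 days (vs. the pure-advection estimate x/v = 1370 d).

1320 days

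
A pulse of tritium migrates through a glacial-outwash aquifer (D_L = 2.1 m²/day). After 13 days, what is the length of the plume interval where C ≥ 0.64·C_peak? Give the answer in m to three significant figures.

14.0 m

The plume is Gaussian with σ = √(2Dt) = √(2 × 2.1 × 13) = 7.389 m.
C/C_peak = exp(−Δx²/(2σ²)) = 0.64 ⇒ Δx = σ·√(−2 ln 0.64) = 7.389 × 0.9448 = 6.981 m.
Width = 2Δx = 14.0 m.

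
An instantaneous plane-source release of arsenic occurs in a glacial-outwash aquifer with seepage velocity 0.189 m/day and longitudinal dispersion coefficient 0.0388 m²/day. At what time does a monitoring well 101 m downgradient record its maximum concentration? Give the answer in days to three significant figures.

For the 1D instantaneous-source solution, setting ∂C/∂t = 0 at fixed x gives v²t² + 2Dt − x² = 0, so t = (√(D² + v²x²) − D)/v².
√(D² + v²x²) = √(0.0388² + 0.189² × 101²) = 19.09; v² = 0.035721.
t = (19.09 − 0.0388)/0.035721 = 533 days (vs. the pure-advection estimate x/v = 534 d).

533 days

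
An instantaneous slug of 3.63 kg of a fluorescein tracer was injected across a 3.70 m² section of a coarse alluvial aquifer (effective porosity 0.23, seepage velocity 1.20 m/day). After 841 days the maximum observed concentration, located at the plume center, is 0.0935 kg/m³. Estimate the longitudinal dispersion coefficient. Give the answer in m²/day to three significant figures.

At the plume center C_max = M/(n_e·A·√(4πDt)), so D = M²/(4πt·(n_e·A·C_max)²).
n_e·A·C_max = 0.23 × 3.70 × 0.0935 = 0.07957 kg/m.
D = 3.63²/(4π × 841 × 0.07957²) = 0.197 m²/day.

0.197 m²/day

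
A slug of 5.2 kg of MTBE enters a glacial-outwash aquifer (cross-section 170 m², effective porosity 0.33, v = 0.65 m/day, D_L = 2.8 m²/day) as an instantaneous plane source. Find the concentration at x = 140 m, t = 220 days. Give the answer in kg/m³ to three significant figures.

0.00105 kg/m³

For an instantaneous plane source, C(x,t) = M/(n_e·A·√(4πDt)) · exp(−(x−vt)²/(4Dt)), with n_e·A the pore (flow) area.
Plume center vt = 0.65 × 220 = 143 m, so the well at 140 m is 3 m upgradient of the peak.
√(4πDt) = 87.98 m, giving peak height M/(n_e·A·√(4πDt)) = 5.2/(0.33 × 170 × 87.98) = 0.001054 kg/m³.
(x−vt)²/(4Dt) = (-3)²/(4 × 2.8 × 220) = 0.003653; exp(−0.003653) = 0.9964.
C = 0.001054 × 0.9964 = 0.00105 kg/m³.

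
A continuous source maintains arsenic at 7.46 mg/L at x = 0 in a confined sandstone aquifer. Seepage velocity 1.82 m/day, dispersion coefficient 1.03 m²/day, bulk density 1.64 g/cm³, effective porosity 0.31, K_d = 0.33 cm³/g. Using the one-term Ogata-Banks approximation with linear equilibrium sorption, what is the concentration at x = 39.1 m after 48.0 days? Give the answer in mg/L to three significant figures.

0.839 mg/L

Retardation factor R = 1 + ρ_b·K_d/n = 1 + 1.64 × 0.33/0.31 = 2.746.
Sorption retards both mechanisms: v_R = v/R = 0.6628 m/day, D_R = D/R = 0.3751 m²/day.
v_R·t = 0.6628 × 48.0 = 31.8144 m; 2√(D_R t) = 8.486 m; argument = (39.1 − 31.8144)/8.486 = 0.8585.
C = C₀ × ½·erfc(0.8585) = 7.46 × 0.1124 = 0.839 mg/L.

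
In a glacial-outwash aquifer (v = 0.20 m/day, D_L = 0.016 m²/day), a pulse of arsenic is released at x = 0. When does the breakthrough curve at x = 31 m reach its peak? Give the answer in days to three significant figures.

For the 1D instantaneous-source solution, setting ∂C/∂t = 0 at fixed x gives v²t² + 2Dt − x² = 0, so t = (√(D² + v²x²) − D)/v².
√(D² + v²x²) = √(0.016² + 0.20² × 31²) = 6.200; v² = 0.04.
t = (6.200 − 0.016)/0.04 = 155 days (vs. the pure-advection estimate x/v = 155 d).

155 days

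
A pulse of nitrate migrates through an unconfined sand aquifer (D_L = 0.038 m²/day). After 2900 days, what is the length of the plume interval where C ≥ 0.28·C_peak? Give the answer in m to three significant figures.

47.4 m

The plume is Gaussian with σ = √(2Dt) = √(2 × 0.038 × 2900) = 14.85 m.
C/C_peak = exp(−Δx²/(2σ²)) = 0.28 ⇒ Δx = σ·√(−2 ln 0.28) = 14.85 × 1.596 = 23.70 m.
Width = 2Δx = 47.4 m.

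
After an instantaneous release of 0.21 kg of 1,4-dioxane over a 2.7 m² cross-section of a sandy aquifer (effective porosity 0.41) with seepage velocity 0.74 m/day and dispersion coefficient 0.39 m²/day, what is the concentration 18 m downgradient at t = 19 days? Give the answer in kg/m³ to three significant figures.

For an instantaneous plane source, C(x,t) = M/(n_e·A·√(4πDt)) · exp(−(x−vt)²/(4Dt)), with n_e·A the pore (flow) area.
Plume center vt = 0.74 × 19 = 14.06 m, so the well at 18 m is 3.94 m downgradient of the peak.
√(4πDt) = 9.650 m, giving peak height M/(n_e·A·√(4πDt)) = 0.21/(0.41 × 2.7 × 9.650) = 0.01966 kg/m³.
(x−vt)²/(4Dt) = (3.94)²/(4 × 0.39 × 19) = 0.5237; exp(−0.5237) = 0.5923.
C = 0.01966 × 0.5923 = 0.0116 kg/m³.

0.0116 kg/m³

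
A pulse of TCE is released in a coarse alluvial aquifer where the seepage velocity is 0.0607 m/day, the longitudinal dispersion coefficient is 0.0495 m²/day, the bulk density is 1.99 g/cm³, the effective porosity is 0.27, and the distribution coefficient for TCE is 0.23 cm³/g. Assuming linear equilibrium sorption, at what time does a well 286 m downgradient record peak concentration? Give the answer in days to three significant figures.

Retardation factor R = 1 + ρ_b·K_d/n = 1 + 1.99 × 0.23/0.27 = 2.695.
Sorption retards both mechanisms: v_R = v/R = 0.02252 m/day, D_R = D/R = 0.01837 m²/day.
Peak time from v_R²t² + 2D_R t − x² = 0: t = (√(D_R² + v_R²x²) − D_R)/v_R².
√(D_R² + v_R²x²) = √(0.01837² + 0.02252² × 286²) = 6.441; v_R² = 0.0005072.
t = (6.441 − 0.01837)/0.0005072 = 12700 days.

12700 days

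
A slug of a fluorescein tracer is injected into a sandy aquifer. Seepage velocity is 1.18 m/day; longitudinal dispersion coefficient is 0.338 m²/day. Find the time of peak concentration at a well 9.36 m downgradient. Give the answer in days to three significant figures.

7.69 days

For the 1D instantaneous-source solution, setting ∂C/∂t = 0 at fixed x gives v²t² + 2Dt − x² = 0, so t = (√(D² + v²x²) − D)/v².
√(D² + v²x²) = √(0.338² + 1.18² × 9.36²) = 11.05; v² = 1.3924.
t = (11.05 − 0.338)/1.3924 = 7.69 days (vs. the pure-advection estimate x/v = 7.93 d).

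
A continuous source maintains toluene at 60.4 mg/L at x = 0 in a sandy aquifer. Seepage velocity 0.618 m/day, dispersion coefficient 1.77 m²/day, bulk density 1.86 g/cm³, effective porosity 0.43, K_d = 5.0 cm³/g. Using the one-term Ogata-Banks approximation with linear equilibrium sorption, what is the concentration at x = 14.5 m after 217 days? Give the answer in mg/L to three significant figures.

4.26 mg/L

Retardation factor R = 1 + ρ_b·K_d/n = 1 + 1.86 × 5.0/0.43 = 22.63.
Sorption retards both mechanisms: v_R = v/R = 0.02731 m/day, D_R = D/R = 0.07821 m²/day.
v_R·t = 0.02731 × 217 = 5.92627 m; 2√(D_R t) = 8.239 m; argument = (14.5 − 5.92627)/8.239 = 1.041.
C = C₀ × ½·erfc(1.041) = 60.4 × 0.07048 = 4.26 mg/L.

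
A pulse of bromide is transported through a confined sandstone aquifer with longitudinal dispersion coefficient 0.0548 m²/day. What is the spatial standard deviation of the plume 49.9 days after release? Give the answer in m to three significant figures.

Dispersive spreading gives a Gaussian with σ² = 2Dt; advection only shifts the center.
σ = √(2 × 0.0548 × 49.9) = 2.34 m.

2.34 m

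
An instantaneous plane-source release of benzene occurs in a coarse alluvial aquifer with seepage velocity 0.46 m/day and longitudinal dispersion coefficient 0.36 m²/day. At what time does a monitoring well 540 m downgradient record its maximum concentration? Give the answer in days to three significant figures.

For the 1D instantaneous-source solution, setting ∂C/∂t = 0 at fixed x gives v²t² + 2Dt − x² = 0, so t = (√(D² + v²x²) − D)/v².
√(D² + v²x²) = √(0.36² + 0.46² × 540²) = 248.4; v² = 0.2116.
t = (248.4 − 0.36)/0.2116 = 1170 days (vs. the pure-advection estimate x/v = 1170 d).

1170 days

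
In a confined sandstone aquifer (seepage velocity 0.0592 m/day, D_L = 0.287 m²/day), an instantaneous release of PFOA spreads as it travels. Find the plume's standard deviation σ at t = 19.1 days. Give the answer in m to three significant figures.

Dispersive spreading gives a Gaussian with σ² = 2Dt; advection only shifts the center.
σ = √(2 × 0.287 × 19.1) = 3.31 m.

3.31 m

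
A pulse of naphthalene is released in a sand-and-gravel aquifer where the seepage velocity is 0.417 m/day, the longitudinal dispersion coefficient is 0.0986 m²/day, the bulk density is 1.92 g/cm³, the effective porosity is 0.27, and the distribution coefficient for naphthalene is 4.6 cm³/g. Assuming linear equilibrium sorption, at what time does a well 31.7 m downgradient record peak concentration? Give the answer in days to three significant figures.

2540 days

Retardation factor R = 1 + ρ_b·K_d/n = 1 + 1.92 × 4.6/0.27 = 33.71.
Sorption retards both mechanisms: v_R = v/R = 0.01237 m/day, D_R = D/R = 0.002925 m²/day.
Peak time from v_R²t² + 2D_R t − x² = 0: t = (√(D_R² + v_R²x²) − D_R)/v_R².
√(D_R² + v_R²x²) = √(0.002925² + 0.01237² × 31.7²) = 0.3921; v_R² = 0.0001530.
t = (0.3921 − 0.002925)/0.0001530 = 2540 days.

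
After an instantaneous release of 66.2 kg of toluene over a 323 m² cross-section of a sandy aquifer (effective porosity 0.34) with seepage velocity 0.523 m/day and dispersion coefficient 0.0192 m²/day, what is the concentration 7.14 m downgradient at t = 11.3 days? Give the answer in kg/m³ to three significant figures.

For an instantaneous plane source, C(x,t) = M/(n_e·A·√(4πDt)) · exp(−(x−vt)²/(4Dt)), with n_e·A the pore (flow) area.
Plume center vt = 0.523 × 11.3 = 5.9099 m, so the well at 7.14 m is 1.2301 m downgradient of the peak.
√(4πDt) = 1.651 m, giving peak height M/(n_e·A·√(4πDt)) = 66.2/(0.34 × 323 × 1.651) = 0.3651 kg/m³.
(x−vt)²/(4Dt) = (1.2301)²/(4 × 0.0192 × 11.3) = 1.744; exp(−1.744) = 0.1748.
C = 0.3651 × 0.1748 = 0.0638 kg/m³.

0.0638 kg/m³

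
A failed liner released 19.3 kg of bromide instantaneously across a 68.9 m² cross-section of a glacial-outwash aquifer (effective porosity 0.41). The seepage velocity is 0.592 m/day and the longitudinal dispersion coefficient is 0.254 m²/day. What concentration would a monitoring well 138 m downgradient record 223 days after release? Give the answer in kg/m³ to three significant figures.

0.0219 kg/m³

For an instantaneous plane source, C(x,t) = M/(n_e·A·√(4πDt)) · exp(−(x−vt)²/(4Dt)), with n_e·A the pore (flow) area.
Plume center vt = 0.592 × 223 = 132.016 m, so the well at 138 m is 5.984 m downgradient of the peak.
√(4πDt) = 26.68 m, giving peak height M/(n_e·A·√(4πDt)) = 19.3/(0.41 × 68.9 × 26.68) = 0.02561 kg/m³.
(x−vt)²/(4Dt) = (5.984)²/(4 × 0.254 × 223) = 0.1580; exp(−0.1580) = 0.8538.
C = 0.02561 × 0.8538 = 0.0219 kg/m³.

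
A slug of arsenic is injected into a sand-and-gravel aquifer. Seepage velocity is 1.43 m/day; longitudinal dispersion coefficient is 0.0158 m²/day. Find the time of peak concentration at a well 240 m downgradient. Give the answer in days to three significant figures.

For the 1D instantaneous-source solution, setting ∂C/∂t = 0 at fixed x gives v²t² + 2Dt − x² = 0, so t = (√(D² + v²x²) − D)/v².
√(D² + v²x²) = √(0.0158² + 1.43² × 240²) = 343.2; v² = 2.0449.
t = (343.2 − 0.0158)/2.0449 = 168 days (vs. the pure-advection estimate x/v = 168 d).

168 days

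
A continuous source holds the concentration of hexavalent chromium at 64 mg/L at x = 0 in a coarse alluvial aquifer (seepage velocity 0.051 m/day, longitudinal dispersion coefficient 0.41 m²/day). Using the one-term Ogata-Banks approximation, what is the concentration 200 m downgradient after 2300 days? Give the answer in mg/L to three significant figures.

1.82 mg/L

For a continuous step input, C/C₀ ≈ ½·erfc((x−vt)/(2√(Dt))).
vt = 0.051 × 2300 = 117.3 m and 2√(Dt) = 2√(0.41 × 2300) = 61.42 m.
Argument (x−vt)/(2√(Dt)) = (200 − 117.3)/61.42 = 1.346; ½·erfc(1.346) = 0.02849.
C = 64 × 0.02849 = 1.82 mg/L.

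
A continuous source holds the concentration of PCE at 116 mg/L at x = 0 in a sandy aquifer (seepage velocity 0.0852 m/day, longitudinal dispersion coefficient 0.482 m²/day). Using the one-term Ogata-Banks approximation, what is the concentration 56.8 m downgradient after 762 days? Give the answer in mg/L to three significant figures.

For a continuous step input, C/C₀ ≈ ½·erfc((x−vt)/(2√(Dt))).
vt = 0.0852 × 762 = 64.9224 m and 2√(Dt) = 2√(0.482 × 762) = 38.33 m.
Argument (x−vt)/(2√(Dt)) = (56.8 − 64.9224)/38.33 = -0.2119; ½·erfc(-0.2119) = 0.6178.
C = 116 × 0.6178 = 71.7 mg/L.

71.7 mg/L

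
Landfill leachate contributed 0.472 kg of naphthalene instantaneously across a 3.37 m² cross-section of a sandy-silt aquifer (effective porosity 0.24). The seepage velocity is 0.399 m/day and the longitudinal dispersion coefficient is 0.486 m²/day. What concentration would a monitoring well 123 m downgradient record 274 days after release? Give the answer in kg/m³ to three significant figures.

For an instantaneous plane source, C(x,t) = M/(n_e·A·√(4πDt)) · exp(−(x−vt)²/(4Dt)), with n_e·A the pore (flow) area.
Plume center vt = 0.399 × 274 = 109.326 m, so the well at 123 m is 13.674 m downgradient of the peak.
√(4πDt) = 40.91 m, giving peak height M/(n_e·A·√(4πDt)) = 0.472/(0.24 × 3.37 × 40.91) = 0.01426 kg/m³.
(x−vt)²/(4Dt) = (13.674)²/(4 × 0.486 × 274) = 0.3510; exp(−0.3510) = 0.7040.
C = 0.01426 × 0.7040 = 0.0100 kg/m³.

0.0100 kg/m³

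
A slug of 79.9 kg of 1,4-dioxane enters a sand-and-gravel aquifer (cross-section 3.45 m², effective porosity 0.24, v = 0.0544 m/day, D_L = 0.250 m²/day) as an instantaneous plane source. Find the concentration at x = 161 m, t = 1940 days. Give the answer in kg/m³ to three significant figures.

0.253 kg/m³

For an instantaneous plane source, C(x,t) = M/(n_e·A·√(4πDt)) · exp(−(x−vt)²/(4Dt)), with n_e·A the pore (flow) area.
Plume center vt = 0.0544 × 1940 = 105.536 m, so the well at 161 m is 55.464 m downgradient of the peak.
√(4πDt) = 78.07 m, giving peak height M/(n_e·A·√(4πDt)) = 79.9/(0.24 × 3.45 × 78.07) = 1.236 kg/m³.
(x−vt)²/(4Dt) = (55.464)²/(4 × 0.250 × 1940) = 1.586; exp(−1.586) = 0.2047.
C = 1.236 × 0.2047 = 0.253 kg/m³.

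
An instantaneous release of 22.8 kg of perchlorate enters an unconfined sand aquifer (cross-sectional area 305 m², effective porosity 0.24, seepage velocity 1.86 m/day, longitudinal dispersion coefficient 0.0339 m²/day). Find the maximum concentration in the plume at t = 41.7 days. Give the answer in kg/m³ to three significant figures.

The peak of an instantaneous 1D plume sits at x = vt; there the Gaussian factor is 1 and C_max = M/(n_e·A·√(4πDt)), where n_e·A is the pore area the mass is dissolved in.
√(4πDt) = √(4π × 0.0339 × 41.7) = 4.215 m, so C_max = 22.8/(0.24 × 305 × 4.215) = 0.0739 kg/m³.

0.0739 kg/m³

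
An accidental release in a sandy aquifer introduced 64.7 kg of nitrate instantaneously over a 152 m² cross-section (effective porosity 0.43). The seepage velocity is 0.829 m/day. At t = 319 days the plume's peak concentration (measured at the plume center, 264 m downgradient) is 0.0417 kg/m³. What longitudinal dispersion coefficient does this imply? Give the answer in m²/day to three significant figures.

At the plume center C_max = M/(n_e·A·√(4πDt)), so D = M²/(4πt·(n_e·A·C_max)²).
n_e·A·C_max = 0.43 × 152 × 0.0417 = 2.726 kg/m.
D = 64.7²/(4π × 319 × 2.726²) = 0.141 m²/day.

0.141 m²/day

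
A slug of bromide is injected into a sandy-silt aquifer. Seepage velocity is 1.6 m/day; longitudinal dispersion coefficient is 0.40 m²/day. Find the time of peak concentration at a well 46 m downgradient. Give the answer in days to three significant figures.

For the 1D instantaneous-source solution, setting ∂C/∂t = 0 at fixed x gives v²t² + 2Dt − x² = 0, so t = (√(D² + v²x²) − D)/v².
√(D² + v²x²) = √(0.40² + 1.6² × 46²) = 73.60; v² = 2.56.
t = (73.60 − 0.40)/2.56 = 28.6 days (vs. the pure-advection estimate x/v = 28.8 d).

28.6 days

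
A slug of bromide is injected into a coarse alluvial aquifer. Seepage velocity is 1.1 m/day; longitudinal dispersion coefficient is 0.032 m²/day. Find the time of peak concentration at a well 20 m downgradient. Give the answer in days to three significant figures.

18.2 days

For the 1D instantaneous-source solution, setting ∂C/∂t = 0 at fixed x gives v²t² + 2Dt − x² = 0, so t = (√(D² + v²x²) − D)/v².
√(D² + v²x²) = √(0.032² + 1.1² × 20²) = 22.00; v² = 1.21.
t = (22.00 − 0.032)/1.21 = 18.2 days (vs. the pure-advection estimate x/v = 18.2 d).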